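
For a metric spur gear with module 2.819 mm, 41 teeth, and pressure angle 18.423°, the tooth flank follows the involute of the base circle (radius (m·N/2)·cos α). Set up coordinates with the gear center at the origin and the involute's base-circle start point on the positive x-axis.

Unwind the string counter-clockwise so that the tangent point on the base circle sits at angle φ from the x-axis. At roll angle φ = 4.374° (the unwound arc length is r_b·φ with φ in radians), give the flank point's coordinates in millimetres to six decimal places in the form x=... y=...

x=54.987276 y=0.008126

pitch radius r_p = m·N/2 = 2.819·41/2 = 57.789500
base radius r_b = r_p·cos α = 57.789500·cos 18.423° = 54.827743
roll angle φ = 4.374° = 0.07634070 rad
x = r_b·(cos φ + φ·sin φ) = 54.827743·(0.99708746 + 0.07634070·0.07626657) = 54.987276
y = r_b·(sin φ − φ·cos φ) = 54.827743·(0.07626657 − 0.07634070·0.99708746) = 0.008126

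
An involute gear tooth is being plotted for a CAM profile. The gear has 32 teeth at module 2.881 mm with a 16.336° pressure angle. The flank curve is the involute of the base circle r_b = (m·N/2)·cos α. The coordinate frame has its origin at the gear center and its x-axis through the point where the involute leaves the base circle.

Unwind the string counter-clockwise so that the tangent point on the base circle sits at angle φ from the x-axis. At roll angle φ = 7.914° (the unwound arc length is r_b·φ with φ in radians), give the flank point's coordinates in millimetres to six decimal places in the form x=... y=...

x=44.655008 y=0.038783

pitch radius r_p = m·N/2 = 2.881·32/2 = 46.096000
base radius r_b = r_p·cos α = 46.096000·cos 16.336° = 44.235047
roll angle φ = 7.914° = 0.13812536 rad
x = r_b·(cos φ + φ·sin φ) = 44.235047·(0.99047585 + 0.13812536·0.13768657) = 44.655008
y = r_b·(sin φ − φ·cos φ) = 44.235047·(0.13768657 − 0.13812536·0.99047585) = 0.038783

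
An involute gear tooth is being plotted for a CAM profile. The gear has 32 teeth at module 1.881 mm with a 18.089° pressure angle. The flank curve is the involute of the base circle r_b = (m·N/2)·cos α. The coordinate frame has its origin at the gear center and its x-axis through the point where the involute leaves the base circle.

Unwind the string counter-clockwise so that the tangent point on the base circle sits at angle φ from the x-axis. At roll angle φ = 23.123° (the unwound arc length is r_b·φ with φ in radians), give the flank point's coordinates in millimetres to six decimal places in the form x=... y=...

x=30.844254 y=0.616664

pitch radius r_p = m·N/2 = 1.881·32/2 = 30.096000
base radius r_b = r_p·cos α = 30.096000·cos 18.089° = 28.608516
roll angle φ = 23.123° = 0.40357248 rad
x = r_b·(cos φ + φ·sin φ) = 28.608516·(0.91966393 + 0.40357248·0.39270632) = 30.844254
y = r_b·(sin φ − φ·cos φ) = 28.608516·(0.39270632 − 0.40357248·0.91966393) = 0.616664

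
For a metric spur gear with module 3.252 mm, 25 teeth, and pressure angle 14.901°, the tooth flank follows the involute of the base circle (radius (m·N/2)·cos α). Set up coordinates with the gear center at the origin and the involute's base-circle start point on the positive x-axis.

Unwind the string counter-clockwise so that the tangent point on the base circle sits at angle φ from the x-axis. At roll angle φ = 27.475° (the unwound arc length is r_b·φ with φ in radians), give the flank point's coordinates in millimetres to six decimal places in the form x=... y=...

pitch radius r_p = m·N/2 = 3.252·25/2 = 40.650000
base radius r_b = r_p·cos α = 40.650000·cos 14.901° = 39.283005
roll angle φ = 27.475° = 0.47952921 rad
x = r_b·(cos φ + φ·sin φ) = 39.283005·(0.88721222 + 0.47952921·0.46136154) = 43.543191
y = r_b·(sin φ − φ·cos φ) = 39.283005·(0.46136154 − 0.47952921·0.88721222) = 1.410942

x=43.543191 y=1.410942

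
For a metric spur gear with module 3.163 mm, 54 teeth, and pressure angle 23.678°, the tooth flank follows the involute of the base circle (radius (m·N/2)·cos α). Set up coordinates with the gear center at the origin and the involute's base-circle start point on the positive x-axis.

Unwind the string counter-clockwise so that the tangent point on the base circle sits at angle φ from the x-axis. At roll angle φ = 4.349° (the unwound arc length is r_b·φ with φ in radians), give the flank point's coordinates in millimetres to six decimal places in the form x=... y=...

pitch radius r_p = m·N/2 = 3.163·54/2 = 85.401000
base radius r_b = r_p·cos α = 85.401000·cos 23.678° = 78.211676
roll angle φ = 4.349° = 0.07590437 rad
x = r_b·(cos φ + φ·sin φ) = 78.211676·(0.99712065 + 0.07590437·0.07583150) = 78.436659
y = r_b·(sin φ − φ·cos φ) = 78.211676·(0.07583150 − 0.07590437·0.99712065) = 0.011395

x=78.436659 y=0.011395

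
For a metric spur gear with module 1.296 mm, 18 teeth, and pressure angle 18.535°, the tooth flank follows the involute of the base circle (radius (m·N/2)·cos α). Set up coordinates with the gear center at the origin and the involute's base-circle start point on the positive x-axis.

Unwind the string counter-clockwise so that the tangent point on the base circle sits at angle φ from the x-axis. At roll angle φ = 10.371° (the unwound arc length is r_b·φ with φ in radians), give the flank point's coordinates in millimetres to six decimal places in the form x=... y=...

pitch radius r_p = m·N/2 = 1.296·18/2 = 11.664000
base radius r_b = r_p·cos α = 11.664000·cos 18.535° = 11.058984
roll angle φ = 10.371° = 0.18100810 rad
x = r_b·(cos φ + φ·sin φ) = 11.058984·(0.98366271 + 0.18100810·0.18002129) = 11.238671
y = r_b·(sin φ − φ·cos φ) = 11.058984·(0.18002129 − 0.18100810·0.98366271) = 0.021790

x=11.238671 y=0.021790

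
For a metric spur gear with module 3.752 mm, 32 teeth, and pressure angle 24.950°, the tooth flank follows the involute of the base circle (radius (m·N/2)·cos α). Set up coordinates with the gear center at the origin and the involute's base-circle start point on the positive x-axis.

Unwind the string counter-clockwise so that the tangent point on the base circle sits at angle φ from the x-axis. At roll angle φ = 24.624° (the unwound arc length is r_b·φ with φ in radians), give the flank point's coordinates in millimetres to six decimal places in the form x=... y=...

x=59.226483 y=1.413770

pitch radius r_p = m·N/2 = 3.752·32/2 = 60.032000
base radius r_b = r_p·cos α = 60.032000·cos 24.950° = 54.429588
roll angle φ = 24.624° = 0.42976988 rad
x = r_b·(cos φ + φ·sin φ) = 54.429588·(0.90906166 + 0.42976988·0.41666162) = 59.226483
y = r_b·(sin φ − φ·cos φ) = 54.429588·(0.41666162 − 0.42976988·0.90906166) = 1.413770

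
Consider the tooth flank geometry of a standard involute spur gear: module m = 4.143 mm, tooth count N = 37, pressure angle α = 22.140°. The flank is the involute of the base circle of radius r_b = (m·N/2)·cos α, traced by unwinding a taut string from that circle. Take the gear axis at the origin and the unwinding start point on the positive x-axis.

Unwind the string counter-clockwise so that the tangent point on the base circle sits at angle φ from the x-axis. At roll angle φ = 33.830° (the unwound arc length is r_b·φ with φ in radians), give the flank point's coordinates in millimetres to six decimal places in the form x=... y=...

x=82.311402 y=4.703513

pitch radius r_p = m·N/2 = 4.143·37/2 = 76.645500
base radius r_b = r_p·cos α = 76.645500·cos 22.140° = 70.994102
roll angle φ = 33.830° = 0.59044489 rad
x = r_b·(cos φ + φ·sin φ) = 70.994102·(0.83069308 + 0.59044489·0.55673064) = 82.311402
y = r_b·(sin φ − φ·cos φ) = 70.994102·(0.55673064 − 0.59044489·0.83069308) = 4.703513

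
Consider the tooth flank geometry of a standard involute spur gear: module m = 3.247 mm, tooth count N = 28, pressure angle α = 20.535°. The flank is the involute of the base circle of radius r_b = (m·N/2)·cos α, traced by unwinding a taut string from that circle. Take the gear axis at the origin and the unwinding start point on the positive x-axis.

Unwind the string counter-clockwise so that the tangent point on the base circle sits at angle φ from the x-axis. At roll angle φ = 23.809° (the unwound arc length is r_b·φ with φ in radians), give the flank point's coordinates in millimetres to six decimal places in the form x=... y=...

x=46.087771 y=1.000726

pitch radius r_p = m·N/2 = 3.247·28/2 = 45.458000
base radius r_b = r_p·cos α = 45.458000·cos 20.535° = 42.569512
roll angle φ = 23.809° = 0.41554544 rad
x = r_b·(cos φ + φ·sin φ) = 42.569512·(0.91489627 + 0.41554544·0.40368901) = 46.087771
y = r_b·(sin φ − φ·cos φ) = 42.569512·(0.40368901 − 0.41554544·0.91489627) = 1.000726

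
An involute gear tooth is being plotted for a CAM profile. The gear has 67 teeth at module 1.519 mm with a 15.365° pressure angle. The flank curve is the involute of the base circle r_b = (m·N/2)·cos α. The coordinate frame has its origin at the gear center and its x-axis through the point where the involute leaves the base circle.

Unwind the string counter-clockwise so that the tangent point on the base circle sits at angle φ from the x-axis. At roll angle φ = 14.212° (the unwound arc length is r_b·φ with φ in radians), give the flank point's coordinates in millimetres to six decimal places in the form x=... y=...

pitch radius r_p = m·N/2 = 1.519·67/2 = 50.886500
base radius r_b = r_p·cos α = 50.886500·cos 15.365° = 49.067686
roll angle φ = 14.212° = 0.24804619 rad
x = r_b·(cos φ + φ·sin φ) = 49.067686·(0.96939395 + 0.24804619·0.24551042) = 50.554039
y = r_b·(sin φ − φ·cos φ) = 49.067686·(0.24551042 − 0.24804619·0.96939395) = 0.248083

x=50.554039 y=0.248083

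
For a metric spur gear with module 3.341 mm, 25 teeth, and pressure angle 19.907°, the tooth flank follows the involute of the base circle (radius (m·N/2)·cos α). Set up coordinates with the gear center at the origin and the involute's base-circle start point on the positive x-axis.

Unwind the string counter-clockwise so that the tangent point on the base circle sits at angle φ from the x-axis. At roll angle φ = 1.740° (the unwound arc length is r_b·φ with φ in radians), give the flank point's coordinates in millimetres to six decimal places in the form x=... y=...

x=39.285149 y=0.000367

pitch radius r_p = m·N/2 = 3.341·25/2 = 41.762500
base radius r_b = r_p·cos α = 41.762500·cos 19.907° = 39.267046
roll angle φ = 1.740° = 0.03036873 rad
x = r_b·(cos φ + φ·sin φ) = 39.267046·(0.99953891 + 0.03036873·0.03036406) = 39.285149
y = r_b·(sin φ − φ·cos φ) = 39.267046·(0.03036406 − 0.03036873·0.99953891) = 0.000367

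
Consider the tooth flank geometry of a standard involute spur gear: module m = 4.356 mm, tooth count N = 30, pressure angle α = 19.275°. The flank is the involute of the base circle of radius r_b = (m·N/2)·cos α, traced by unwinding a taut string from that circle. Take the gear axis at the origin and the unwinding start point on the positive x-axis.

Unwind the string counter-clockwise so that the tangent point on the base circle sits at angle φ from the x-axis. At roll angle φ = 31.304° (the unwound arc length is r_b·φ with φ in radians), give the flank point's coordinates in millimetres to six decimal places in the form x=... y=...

pitch radius r_p = m·N/2 = 4.356·30/2 = 65.340000
base radius r_b = r_p·cos α = 65.340000·cos 19.275° = 61.677371
roll angle φ = 31.304° = 0.54635787 rad
x = r_b·(cos φ + φ·sin φ) = 61.677371·(0.85442256 + 0.54635787·0.51957876) = 70.207259
y = r_b·(sin φ − φ·cos φ) = 61.677371·(0.51957876 − 0.54635787·0.85442256) = 3.253992

x=70.207259 y=3.253992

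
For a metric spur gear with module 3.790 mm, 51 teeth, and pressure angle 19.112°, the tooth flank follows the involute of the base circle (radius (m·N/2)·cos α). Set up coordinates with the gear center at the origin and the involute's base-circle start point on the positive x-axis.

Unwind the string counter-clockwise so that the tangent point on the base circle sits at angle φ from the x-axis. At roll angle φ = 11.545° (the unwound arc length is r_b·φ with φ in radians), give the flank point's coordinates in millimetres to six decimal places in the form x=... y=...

pitch radius r_p = m·N/2 = 3.790·51/2 = 96.645000
base radius r_b = r_p·cos α = 96.645000·cos 19.112° = 91.317962
roll angle φ = 11.545° = 0.20149826 rad
x = r_b·(cos φ + φ·sin φ) = 91.317962·(0.97976782 + 0.20149826·0.20013750) = 93.153013
y = r_b·(sin φ − φ·cos φ) = 91.317962·(0.20013750 − 0.20149826·0.97976782) = 0.248019

x=93.153013 y=0.248019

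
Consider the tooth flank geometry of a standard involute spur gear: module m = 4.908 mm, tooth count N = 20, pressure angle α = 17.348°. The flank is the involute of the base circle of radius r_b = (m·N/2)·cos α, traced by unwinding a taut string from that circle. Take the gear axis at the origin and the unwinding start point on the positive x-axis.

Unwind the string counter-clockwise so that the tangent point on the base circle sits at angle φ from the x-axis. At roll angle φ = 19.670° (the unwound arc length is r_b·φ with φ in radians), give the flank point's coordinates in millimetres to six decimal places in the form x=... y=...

pitch radius r_p = m·N/2 = 4.908·20/2 = 49.080000
base radius r_b = r_p·cos α = 49.080000·cos 17.348° = 46.847416
roll angle φ = 19.670° = 0.34330626 rad
x = r_b·(cos φ + φ·sin φ) = 46.847416·(0.94164692 + 0.34330626·0.33660226) = 49.527303
y = r_b·(sin φ − φ·cos φ) = 46.847416·(0.33660226 − 0.34330626·0.94164692) = 0.624428

x=49.527303 y=0.624428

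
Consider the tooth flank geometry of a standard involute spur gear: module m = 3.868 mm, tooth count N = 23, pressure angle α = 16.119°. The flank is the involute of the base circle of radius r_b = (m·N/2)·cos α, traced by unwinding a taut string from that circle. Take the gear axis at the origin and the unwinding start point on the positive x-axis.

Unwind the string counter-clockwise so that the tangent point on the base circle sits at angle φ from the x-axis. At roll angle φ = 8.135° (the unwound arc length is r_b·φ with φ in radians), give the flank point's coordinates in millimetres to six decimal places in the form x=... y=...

x=43.161848 y=0.040689

pitch radius r_p = m·N/2 = 3.868·23/2 = 44.482000
base radius r_b = r_p·cos α = 44.482000·cos 16.119° = 42.733285
roll angle φ = 8.135° = 0.14198253 rad
x = r_b·(cos φ + φ·sin φ) = 42.733285·(0.98993740 + 0.14198253·0.14150598) = 43.161848
y = r_b·(sin φ − φ·cos φ) = 42.733285·(0.14150598 − 0.14198253·0.98993740) = 0.040689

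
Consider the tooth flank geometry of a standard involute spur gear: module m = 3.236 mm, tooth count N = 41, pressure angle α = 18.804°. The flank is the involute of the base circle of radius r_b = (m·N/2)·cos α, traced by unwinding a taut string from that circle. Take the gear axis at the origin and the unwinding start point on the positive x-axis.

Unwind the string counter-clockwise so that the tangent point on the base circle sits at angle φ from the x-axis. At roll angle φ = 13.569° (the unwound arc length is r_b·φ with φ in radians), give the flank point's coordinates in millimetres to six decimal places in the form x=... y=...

pitch radius r_p = m·N/2 = 3.236·41/2 = 66.338000
base radius r_b = r_p·cos α = 66.338000·cos 18.804° = 62.797326
roll angle φ = 13.569° = 0.23682373 rad
x = r_b·(cos φ + φ·sin φ) = 62.797326·(0.97208808 + 0.23682373·0.23461620) = 64.533720
y = r_b·(sin φ − φ·cos φ) = 62.797326·(0.23461620 − 0.23682373·0.97208808) = 0.276476

x=64.533720 y=0.276476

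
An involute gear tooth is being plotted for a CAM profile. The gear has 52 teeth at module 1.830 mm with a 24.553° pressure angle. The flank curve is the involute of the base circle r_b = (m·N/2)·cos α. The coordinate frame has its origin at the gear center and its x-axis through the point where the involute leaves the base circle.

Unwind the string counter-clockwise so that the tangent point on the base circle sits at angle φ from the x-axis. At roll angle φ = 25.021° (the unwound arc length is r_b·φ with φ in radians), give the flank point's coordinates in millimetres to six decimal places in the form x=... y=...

pitch radius r_p = m·N/2 = 1.830·52/2 = 47.580000
base radius r_b = r_p·cos α = 47.580000·cos 24.553° = 43.277687
roll angle φ = 25.021° = 0.43669883 rad
x = r_b·(cos φ + φ·sin φ) = 43.277687·(0.90615283 + 0.43669883·0.42295041) = 47.209672
y = r_b·(sin φ − φ·cos φ) = 43.277687·(0.42295041 − 0.43669883·0.90615283) = 1.178647

x=47.209672 y=1.178647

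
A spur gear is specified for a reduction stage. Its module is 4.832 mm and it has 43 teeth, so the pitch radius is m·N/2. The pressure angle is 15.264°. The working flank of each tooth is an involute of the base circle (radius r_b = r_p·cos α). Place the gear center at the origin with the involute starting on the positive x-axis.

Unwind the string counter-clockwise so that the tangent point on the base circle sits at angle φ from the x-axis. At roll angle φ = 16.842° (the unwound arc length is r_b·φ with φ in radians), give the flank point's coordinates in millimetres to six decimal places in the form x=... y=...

pitch radius r_p = m·N/2 = 4.832·43/2 = 103.888000
base radius r_b = r_p·cos α = 103.888000·cos 15.264° = 100.223146
roll angle φ = 16.842° = 0.29394835 rad
x = r_b·(cos φ + φ·sin φ) = 100.223146·(0.95710737 + 0.29394835·0.28973347) = 104.459983
y = r_b·(sin φ − φ·cos φ) = 100.223146·(0.28973347 − 0.29394835·0.95710737) = 0.841207

x=104.459983 y=0.841207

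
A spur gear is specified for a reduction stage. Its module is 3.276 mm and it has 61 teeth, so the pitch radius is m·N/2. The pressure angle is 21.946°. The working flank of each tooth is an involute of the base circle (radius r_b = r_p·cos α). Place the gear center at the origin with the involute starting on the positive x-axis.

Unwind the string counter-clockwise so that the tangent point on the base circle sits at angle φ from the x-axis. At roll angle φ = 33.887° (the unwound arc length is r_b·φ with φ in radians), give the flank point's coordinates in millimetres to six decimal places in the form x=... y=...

x=107.496742 y=6.170446

pitch radius r_p = m·N/2 = 3.276·61/2 = 99.918000
base radius r_b = r_p·cos α = 99.918000·cos 21.946° = 92.677592
roll angle φ = 33.887° = 0.59143972 rad
x = r_b·(cos φ + φ·sin φ) = 92.677592·(0.83013881 + 0.59143972·0.55755677) = 107.496742
y = r_b·(sin φ − φ·cos φ) = 92.677592·(0.55755677 − 0.59143972·0.83013881) = 6.170446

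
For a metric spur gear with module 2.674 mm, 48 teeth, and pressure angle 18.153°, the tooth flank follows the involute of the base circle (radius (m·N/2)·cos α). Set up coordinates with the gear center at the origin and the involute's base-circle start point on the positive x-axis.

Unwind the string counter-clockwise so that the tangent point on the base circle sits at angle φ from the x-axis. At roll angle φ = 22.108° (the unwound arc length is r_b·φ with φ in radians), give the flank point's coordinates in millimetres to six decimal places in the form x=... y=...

x=65.353916 y=1.150482

pitch radius r_p = m·N/2 = 2.674·48/2 = 64.176000
base radius r_b = r_p·cos α = 64.176000·cos 18.153° = 60.981828
roll angle φ = 22.108° = 0.38585739 rad
x = r_b·(cos φ + φ·sin φ) = 60.981828·(0.92647609 + 0.38585739·0.37635363) = 65.353916
y = r_b·(sin φ − φ·cos φ) = 60.981828·(0.37635363 − 0.38585739·0.92647609) = 1.150482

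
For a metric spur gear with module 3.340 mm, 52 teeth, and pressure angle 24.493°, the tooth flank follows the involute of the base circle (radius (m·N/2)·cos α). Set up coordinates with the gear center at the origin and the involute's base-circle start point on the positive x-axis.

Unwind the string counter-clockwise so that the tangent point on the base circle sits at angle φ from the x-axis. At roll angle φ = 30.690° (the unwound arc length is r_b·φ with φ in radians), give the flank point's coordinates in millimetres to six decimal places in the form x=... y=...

pitch radius r_p = m·N/2 = 3.340·52/2 = 86.840000
base radius r_b = r_p·cos α = 86.840000·cos 24.493° = 79.025436
roll angle φ = 30.690° = 0.53564155 rad
x = r_b·(cos φ + φ·sin φ) = 79.025436·(0.85994137 + 0.53564155·0.51039284) = 89.561816
y = r_b·(sin φ − φ·cos φ) = 79.025436·(0.51039284 − 0.53564155·0.85994137) = 3.933295

x=89.561816 y=3.933295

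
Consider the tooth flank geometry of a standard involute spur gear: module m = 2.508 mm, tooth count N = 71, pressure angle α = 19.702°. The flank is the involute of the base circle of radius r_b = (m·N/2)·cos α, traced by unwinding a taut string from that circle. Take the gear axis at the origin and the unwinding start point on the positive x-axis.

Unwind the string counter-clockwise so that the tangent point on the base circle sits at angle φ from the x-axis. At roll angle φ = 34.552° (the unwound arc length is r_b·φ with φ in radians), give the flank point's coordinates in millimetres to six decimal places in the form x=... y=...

x=97.705404 y=5.907598

pitch radius r_p = m·N/2 = 2.508·71/2 = 89.034000
base radius r_b = r_p·cos α = 89.034000·cos 19.702° = 83.821841
roll angle φ = 34.552° = 0.60304616 rad
x = r_b·(cos φ + φ·sin φ) = 83.821841·(0.82361180 + 0.60304616·0.56715396) = 97.705404
y = r_b·(sin φ − φ·cos φ) = 83.821841·(0.56715396 − 0.60304616·0.82361180) = 5.907598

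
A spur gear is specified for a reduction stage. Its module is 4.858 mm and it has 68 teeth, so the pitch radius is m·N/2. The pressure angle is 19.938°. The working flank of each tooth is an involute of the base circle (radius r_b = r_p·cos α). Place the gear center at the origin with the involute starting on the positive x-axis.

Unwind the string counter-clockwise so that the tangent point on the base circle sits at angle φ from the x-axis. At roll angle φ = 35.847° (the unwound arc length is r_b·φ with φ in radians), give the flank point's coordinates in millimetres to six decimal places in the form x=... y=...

x=182.751596 y=12.186143

pitch radius r_p = m·N/2 = 4.858·68/2 = 165.172000
base radius r_b = r_p·cos α = 165.172000·cos 19.938° = 155.271949
roll angle φ = 35.847° = 0.62564818 rad
x = r_b·(cos φ + φ·sin φ) = 155.271949·(0.81058370 + 0.62564818·0.58562280) = 182.751596
y = r_b·(sin φ − φ·cos φ) = 155.271949·(0.58562280 − 0.62564818·0.81058370) = 12.186143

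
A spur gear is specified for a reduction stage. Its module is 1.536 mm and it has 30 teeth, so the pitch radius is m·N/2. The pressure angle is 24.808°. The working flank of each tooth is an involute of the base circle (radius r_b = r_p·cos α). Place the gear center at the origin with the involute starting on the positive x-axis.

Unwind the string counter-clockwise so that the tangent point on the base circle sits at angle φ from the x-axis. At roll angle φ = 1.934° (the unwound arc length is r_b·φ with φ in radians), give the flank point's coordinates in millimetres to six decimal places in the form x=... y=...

x=20.925755 y=0.000268

pitch radius r_p = m·N/2 = 1.536·30/2 = 23.040000
base radius r_b = r_p·cos α = 23.040000·cos 24.808° = 20.913844
roll angle φ = 1.934° = 0.03375467 rad
x = r_b·(cos φ + φ·sin φ) = 20.913844·(0.99943037 + 0.03375467·0.03374826) = 20.925755
y = r_b·(sin φ − φ·cos φ) = 20.913844·(0.03374826 − 0.03375467·0.99943037) = 0.000268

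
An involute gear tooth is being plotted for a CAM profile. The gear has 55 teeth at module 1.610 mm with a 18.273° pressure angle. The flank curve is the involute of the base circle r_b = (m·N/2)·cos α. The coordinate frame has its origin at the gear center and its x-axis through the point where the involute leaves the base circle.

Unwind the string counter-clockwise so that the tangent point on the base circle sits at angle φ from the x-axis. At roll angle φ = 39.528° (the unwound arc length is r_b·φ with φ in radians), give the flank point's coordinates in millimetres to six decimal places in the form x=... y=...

pitch radius r_p = m·N/2 = 1.610·55/2 = 44.275000
base radius r_b = r_p·cos α = 44.275000·cos 18.273° = 42.042360
roll angle φ = 39.528° = 0.68989375 rad
x = r_b·(cos φ + φ·sin φ) = 42.042360·(0.77131364 + 0.68989375·0.63645523) = 50.888077
y = r_b·(sin φ − φ·cos φ) = 42.042360·(0.63645523 − 0.68989375·0.77131364) = 4.386312

x=50.888077 y=4.386312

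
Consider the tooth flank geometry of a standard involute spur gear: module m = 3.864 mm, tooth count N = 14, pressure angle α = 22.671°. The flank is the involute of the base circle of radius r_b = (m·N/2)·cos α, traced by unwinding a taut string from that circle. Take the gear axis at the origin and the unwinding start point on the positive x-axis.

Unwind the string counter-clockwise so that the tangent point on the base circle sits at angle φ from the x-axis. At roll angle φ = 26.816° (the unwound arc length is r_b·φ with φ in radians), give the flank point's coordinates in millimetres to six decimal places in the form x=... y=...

pitch radius r_p = m·N/2 = 3.864·14/2 = 27.048000
base radius r_b = r_p·cos α = 27.048000·cos 22.671° = 24.958090
roll angle φ = 26.816° = 0.46802749 rad
x = r_b·(cos φ + φ·sin φ) = 24.958090·(0.89245987 + 0.46802749·0.45112678) = 27.543739
y = r_b·(sin φ − φ·cos φ) = 24.958090·(0.45112678 − 0.46802749·0.89245987) = 0.834374

x=27.543739 y=0.834374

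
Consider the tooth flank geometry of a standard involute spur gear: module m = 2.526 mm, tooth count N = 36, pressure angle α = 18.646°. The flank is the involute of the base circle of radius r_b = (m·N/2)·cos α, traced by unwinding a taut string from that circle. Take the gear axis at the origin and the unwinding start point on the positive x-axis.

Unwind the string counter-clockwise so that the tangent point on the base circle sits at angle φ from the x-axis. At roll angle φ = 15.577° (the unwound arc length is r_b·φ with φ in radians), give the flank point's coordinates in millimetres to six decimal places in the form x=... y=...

x=44.644324 y=0.286444

pitch radius r_p = m·N/2 = 2.526·36/2 = 45.468000
base radius r_b = r_p·cos α = 45.468000·cos 18.646° = 43.081477
roll angle φ = 15.577° = 0.27186994 rad
x = r_b·(cos φ + φ·sin φ) = 43.081477·(0.96327044 + 0.27186994·0.26853316) = 44.644324
y = r_b·(sin φ − φ·cos φ) = 43.081477·(0.26853316 − 0.27186994·0.96327044) = 0.286444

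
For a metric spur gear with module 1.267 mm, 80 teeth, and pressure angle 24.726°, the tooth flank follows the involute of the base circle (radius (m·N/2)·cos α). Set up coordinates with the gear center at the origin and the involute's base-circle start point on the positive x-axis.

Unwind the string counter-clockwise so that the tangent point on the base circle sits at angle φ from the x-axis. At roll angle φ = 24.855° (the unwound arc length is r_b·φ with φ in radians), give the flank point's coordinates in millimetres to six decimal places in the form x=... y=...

x=50.163313 y=1.229227

pitch radius r_p = m·N/2 = 1.267·80/2 = 50.680000
base radius r_b = r_p·cos α = 50.680000·cos 24.726° = 46.033580
roll angle φ = 24.855° = 0.43380159 rad
x = r_b·(cos φ + φ·sin φ) = 46.033580·(0.90737442 + 0.43380159·0.42032329) = 50.163313
y = r_b·(sin φ − φ·cos φ) = 46.033580·(0.42032329 − 0.43380159·0.90737442) = 1.229227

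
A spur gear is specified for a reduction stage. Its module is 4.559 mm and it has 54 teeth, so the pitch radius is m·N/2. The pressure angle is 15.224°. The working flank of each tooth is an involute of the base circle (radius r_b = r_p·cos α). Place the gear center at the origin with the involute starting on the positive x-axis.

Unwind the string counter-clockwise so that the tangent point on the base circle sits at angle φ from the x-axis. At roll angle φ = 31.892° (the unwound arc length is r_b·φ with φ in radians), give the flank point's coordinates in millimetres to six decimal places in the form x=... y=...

x=135.771959 y=6.618492

pitch radius r_p = m·N/2 = 4.559·54/2 = 123.093000
base radius r_b = r_p·cos α = 123.093000·cos 15.224° = 118.773246
roll angle φ = 31.892° = 0.55662041 rad
x = r_b·(cos φ + φ·sin φ) = 118.773246·(0.84904546 + 0.55662041·0.52831979) = 135.771959
y = r_b·(sin φ − φ·cos φ) = 118.773246·(0.52831979 − 0.55662041·0.84904546) = 6.618492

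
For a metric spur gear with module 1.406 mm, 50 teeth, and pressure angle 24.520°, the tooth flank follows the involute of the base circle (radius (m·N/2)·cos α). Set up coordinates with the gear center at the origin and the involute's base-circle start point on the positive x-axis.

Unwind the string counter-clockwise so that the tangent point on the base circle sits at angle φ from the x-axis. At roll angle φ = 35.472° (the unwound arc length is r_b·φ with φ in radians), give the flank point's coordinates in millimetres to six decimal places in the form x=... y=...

pitch radius r_p = m·N/2 = 1.406·50/2 = 35.150000
base radius r_b = r_p·cos α = 35.150000·cos 24.520° = 31.980049
roll angle φ = 35.472° = 0.61910319 rad
x = r_b·(cos φ + φ·sin φ) = 31.980049·(0.81439921 + 0.61910319·0.58030503) = 37.533957
y = r_b·(sin φ − φ·cos φ) = 31.980049·(0.58030503 − 0.61910319·0.81439921) = 2.433934

x=37.533957 y=2.433934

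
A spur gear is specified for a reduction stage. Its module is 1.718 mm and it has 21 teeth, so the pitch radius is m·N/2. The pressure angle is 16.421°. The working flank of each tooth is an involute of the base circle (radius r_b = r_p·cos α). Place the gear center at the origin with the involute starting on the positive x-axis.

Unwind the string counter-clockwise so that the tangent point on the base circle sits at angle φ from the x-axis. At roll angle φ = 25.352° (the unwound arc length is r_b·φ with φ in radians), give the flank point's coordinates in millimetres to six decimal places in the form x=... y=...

pitch radius r_p = m·N/2 = 1.718·21/2 = 18.039000
base radius r_b = r_p·cos α = 18.039000·cos 16.421° = 17.303197
roll angle φ = 25.352° = 0.44247587 rad
x = r_b·(cos φ + φ·sin φ) = 17.303197·(0.90369432 + 0.44247587·0.42817821) = 18.915039
y = r_b·(sin φ − φ·cos φ) = 17.303197·(0.42817821 − 0.44247587·0.90369432) = 0.489945

x=18.915039 y=0.489945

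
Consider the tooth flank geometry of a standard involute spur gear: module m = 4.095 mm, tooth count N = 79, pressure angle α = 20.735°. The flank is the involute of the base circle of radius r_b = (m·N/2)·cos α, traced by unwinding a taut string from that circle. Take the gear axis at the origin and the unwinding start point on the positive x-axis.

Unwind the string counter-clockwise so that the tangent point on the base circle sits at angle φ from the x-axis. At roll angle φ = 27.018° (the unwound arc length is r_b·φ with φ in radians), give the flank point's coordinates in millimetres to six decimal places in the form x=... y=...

pitch radius r_p = m·N/2 = 4.095·79/2 = 161.752500
base radius r_b = r_p·cos α = 161.752500·cos 20.735° = 151.275456
roll angle φ = 27.018° = 0.47155306 rad
x = r_b·(cos φ + φ·sin φ) = 151.275456·(0.89086385 + 0.47155306·0.45427040) = 167.170944
y = r_b·(sin φ − φ·cos φ) = 151.275456·(0.45427040 − 0.47155306·0.89086385) = 5.170719

x=167.170944 y=5.170719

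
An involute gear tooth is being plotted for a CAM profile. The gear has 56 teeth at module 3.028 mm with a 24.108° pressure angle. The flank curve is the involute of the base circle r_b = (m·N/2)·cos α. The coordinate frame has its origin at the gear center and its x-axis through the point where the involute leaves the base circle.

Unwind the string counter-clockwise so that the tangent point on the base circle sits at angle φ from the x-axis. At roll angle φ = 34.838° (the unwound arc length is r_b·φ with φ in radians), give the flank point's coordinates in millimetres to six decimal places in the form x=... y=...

pitch radius r_p = m·N/2 = 3.028·56/2 = 84.784000
base radius r_b = r_p·cos α = 84.784000·cos 24.108° = 77.388898
roll angle φ = 34.838° = 0.60803780 rad
x = r_b·(cos φ + φ·sin φ) = 77.388898·(0.82077052 + 0.60803780·0.57125805) = 90.399288
y = r_b·(sin φ − φ·cos φ) = 77.388898·(0.57125805 − 0.60803780·0.82077052) = 5.587366

x=90.399288 y=5.587366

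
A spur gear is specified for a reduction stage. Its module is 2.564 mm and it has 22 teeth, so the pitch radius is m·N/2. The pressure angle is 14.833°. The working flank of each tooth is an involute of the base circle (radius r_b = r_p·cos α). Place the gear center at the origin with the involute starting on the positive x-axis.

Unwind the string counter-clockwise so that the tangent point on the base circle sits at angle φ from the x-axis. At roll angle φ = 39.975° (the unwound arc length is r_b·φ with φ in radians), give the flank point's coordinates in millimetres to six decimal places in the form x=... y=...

pitch radius r_p = m·N/2 = 2.564·22/2 = 28.204000
base radius r_b = r_p·cos α = 28.204000·cos 14.833° = 27.264133
roll angle φ = 39.975° = 0.69769537 rad
x = r_b·(cos φ + φ·sin φ) = 27.264133·(0.76632484 + 0.69769537·0.64245330) = 33.113967
y = r_b·(sin φ − φ·cos φ) = 27.264133·(0.64245330 − 0.69769537·0.76632484) = 2.938856

x=33.113967 y=2.938856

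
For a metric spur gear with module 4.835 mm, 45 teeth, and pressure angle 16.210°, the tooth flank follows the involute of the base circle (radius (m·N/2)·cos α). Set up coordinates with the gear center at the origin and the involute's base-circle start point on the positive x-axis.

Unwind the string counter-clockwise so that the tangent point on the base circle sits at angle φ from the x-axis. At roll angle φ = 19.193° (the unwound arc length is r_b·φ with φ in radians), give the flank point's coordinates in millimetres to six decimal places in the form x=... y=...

pitch radius r_p = m·N/2 = 4.835·45/2 = 108.787500
base radius r_b = r_p·cos α = 108.787500·cos 16.210° = 104.462651
roll angle φ = 19.193° = 0.33498104 rad
x = r_b·(cos φ + φ·sin φ) = 104.462651·(0.94441654 + 0.33498104·0.32875127) = 110.160251
y = r_b·(sin φ − φ·cos φ) = 104.462651·(0.32875127 − 0.33498104·0.94441654) = 1.294253

x=110.160251 y=1.294253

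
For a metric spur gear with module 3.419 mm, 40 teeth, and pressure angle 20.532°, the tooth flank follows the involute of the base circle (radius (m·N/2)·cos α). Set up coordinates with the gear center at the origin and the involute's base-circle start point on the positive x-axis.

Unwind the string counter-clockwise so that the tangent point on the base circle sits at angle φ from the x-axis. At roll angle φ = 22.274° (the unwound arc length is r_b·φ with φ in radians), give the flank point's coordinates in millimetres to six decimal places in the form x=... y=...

pitch radius r_p = m·N/2 = 3.419·40/2 = 68.380000
base radius r_b = r_p·cos α = 68.380000·cos 20.532° = 64.036260
roll angle φ = 22.274° = 0.38875464 rad
x = r_b·(cos φ + φ·sin φ) = 64.036260·(0.92538181 + 0.38875464·0.37903627) = 68.693868
y = r_b·(sin φ − φ·cos φ) = 64.036260·(0.37903627 − 0.38875464·0.92538181) = 1.235247

x=68.693868 y=1.235247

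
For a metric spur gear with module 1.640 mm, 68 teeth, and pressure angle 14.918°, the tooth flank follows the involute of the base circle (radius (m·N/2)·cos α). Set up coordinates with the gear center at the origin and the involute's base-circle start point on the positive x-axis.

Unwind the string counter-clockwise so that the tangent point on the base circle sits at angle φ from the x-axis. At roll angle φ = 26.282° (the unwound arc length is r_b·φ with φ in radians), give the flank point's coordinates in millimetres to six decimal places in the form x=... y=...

x=59.254484 y=1.697278

pitch radius r_p = m·N/2 = 1.640·68/2 = 55.760000
base radius r_b = r_p·cos α = 55.760000·cos 14.918° = 53.880623
roll angle φ = 26.282° = 0.45870743 rad
x = r_b·(cos φ + φ·sin φ) = 53.880623·(0.89662558 + 0.45870743·0.44278953) = 59.254484
y = r_b·(sin φ − φ·cos φ) = 53.880623·(0.44278953 − 0.45870743·0.89662558) = 1.697278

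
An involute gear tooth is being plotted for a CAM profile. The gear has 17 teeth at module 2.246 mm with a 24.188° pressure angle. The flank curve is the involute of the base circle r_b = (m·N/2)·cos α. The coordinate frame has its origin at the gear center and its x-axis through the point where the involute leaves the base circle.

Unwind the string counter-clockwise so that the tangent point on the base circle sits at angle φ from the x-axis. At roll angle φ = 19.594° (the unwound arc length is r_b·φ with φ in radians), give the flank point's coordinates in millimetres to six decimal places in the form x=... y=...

x=18.403682 y=0.229464

pitch radius r_p = m·N/2 = 2.246·17/2 = 19.091000
base radius r_b = r_p·cos α = 19.091000·cos 24.188° = 17.414924
roll angle φ = 19.594° = 0.34197981 rad
x = r_b·(cos φ + φ·sin φ) = 17.414924·(0.94209258 + 0.34197981·0.33535292) = 18.403682
y = r_b·(sin φ − φ·cos φ) = 17.414924·(0.33535292 − 0.34197981·0.94209258) = 0.229464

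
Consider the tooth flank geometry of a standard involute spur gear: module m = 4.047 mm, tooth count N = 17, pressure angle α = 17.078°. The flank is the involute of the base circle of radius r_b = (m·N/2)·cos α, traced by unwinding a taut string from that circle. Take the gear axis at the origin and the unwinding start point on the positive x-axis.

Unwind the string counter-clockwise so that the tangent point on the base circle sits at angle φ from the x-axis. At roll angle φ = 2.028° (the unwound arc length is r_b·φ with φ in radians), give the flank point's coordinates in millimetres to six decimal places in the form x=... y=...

x=32.903275 y=0.000486

pitch radius r_p = m·N/2 = 4.047·17/2 = 34.399500
base radius r_b = r_p·cos α = 34.399500·cos 17.078° = 32.882683
roll angle φ = 2.028° = 0.03539528 rad
x = r_b·(cos φ + φ·sin φ) = 32.882683·(0.99937365 + 0.03539528·0.03538789) = 32.903275
y = r_b·(sin φ − φ·cos φ) = 32.882683·(0.03538789 − 0.03539528·0.99937365) = 0.000486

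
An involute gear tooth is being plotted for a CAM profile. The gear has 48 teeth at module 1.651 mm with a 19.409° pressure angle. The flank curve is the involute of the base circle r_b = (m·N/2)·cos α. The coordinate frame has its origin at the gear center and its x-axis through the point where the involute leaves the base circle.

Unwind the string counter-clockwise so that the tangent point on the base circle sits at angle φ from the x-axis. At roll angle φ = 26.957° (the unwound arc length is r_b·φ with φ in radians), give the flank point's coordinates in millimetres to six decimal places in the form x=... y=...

x=41.282423 y=1.268907

pitch radius r_p = m·N/2 = 1.651·48/2 = 39.624000
base radius r_b = r_p·cos α = 39.624000·cos 19.409° = 37.372187
roll angle φ = 26.957° = 0.47048841 rad
x = r_b·(cos φ + φ·sin φ) = 37.372187·(0.89134699 + 0.47048841·0.45332168) = 41.282423
y = r_b·(sin φ − φ·cos φ) = 37.372187·(0.45332168 − 0.47048841·0.89134699) = 1.268907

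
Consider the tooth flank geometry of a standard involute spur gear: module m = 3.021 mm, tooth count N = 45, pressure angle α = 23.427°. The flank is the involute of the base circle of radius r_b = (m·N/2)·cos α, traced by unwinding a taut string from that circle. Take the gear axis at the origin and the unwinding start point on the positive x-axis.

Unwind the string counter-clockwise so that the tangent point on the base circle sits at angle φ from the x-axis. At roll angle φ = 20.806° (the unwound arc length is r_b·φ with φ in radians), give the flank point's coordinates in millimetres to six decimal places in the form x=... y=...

x=66.346963 y=0.982449

pitch radius r_p = m·N/2 = 3.021·45/2 = 67.972500
base radius r_b = r_p·cos α = 67.972500·cos 23.427° = 62.369348
roll angle φ = 20.806° = 0.36313320 rad
x = r_b·(cos φ + φ·sin φ) = 62.369348·(0.93478848 + 0.36313320·0.35520486) = 66.346963
y = r_b·(sin φ − φ·cos φ) = 62.369348·(0.35520486 − 0.36313320·0.93478848) = 0.982449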